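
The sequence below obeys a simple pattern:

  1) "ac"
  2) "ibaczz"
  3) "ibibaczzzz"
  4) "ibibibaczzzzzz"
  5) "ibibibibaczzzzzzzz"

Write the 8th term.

Every step adds ib to the front and zz to the end of the previous string.
From ibibibibaczzzzzzzz, 3 further steps: ibibibibaczzzzzzzz → ibibibibibaczzzzzzzzzz → ibibibibibibaczzzzzzzzzzzz → (answer).

ibibibibibibibaczzzzzzzzzzzzzz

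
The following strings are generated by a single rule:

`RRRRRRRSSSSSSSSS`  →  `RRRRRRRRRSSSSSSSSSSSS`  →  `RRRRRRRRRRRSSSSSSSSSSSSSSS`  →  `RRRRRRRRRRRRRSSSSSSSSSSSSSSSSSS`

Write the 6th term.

Each string has the form R^{2n+1} S^{3n}, where the shown terms are n = 3, 4, 5, 6.
Setting n = 8 gives 17, 24 characters in each block.

RRRRRRRRRRRRRRRRRSSSSSSSSSSSSSSSSSSSSSSSS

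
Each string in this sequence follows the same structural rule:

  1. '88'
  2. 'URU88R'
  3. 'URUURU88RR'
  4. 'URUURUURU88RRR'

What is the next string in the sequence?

Each term wraps the previous one in URU on the left and R on the right.
Applying this once more to URUURUURU88RRR:

URUURUURUURU88RRRR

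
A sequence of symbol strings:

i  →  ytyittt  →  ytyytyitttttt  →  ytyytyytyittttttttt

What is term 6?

ytyytyytyytyytyittttttttttttttt

Each term wraps the previous one in yty on the left and ttt on the right.
From ytyytyytyittttttttt, 2 further steps: ytyytyytyittttttttt → ytyytyytyytyitttttttttttt → (answer).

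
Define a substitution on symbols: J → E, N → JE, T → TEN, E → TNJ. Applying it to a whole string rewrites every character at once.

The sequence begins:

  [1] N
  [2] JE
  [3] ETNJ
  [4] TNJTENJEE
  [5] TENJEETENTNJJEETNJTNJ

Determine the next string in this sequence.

Applying the rule to each of the 21 symbols of TENJEETENTNJJEETNJTNJ gives the pieces TEN TNJ JE E TNJ TNJ TEN TNJ JE TEN JE E E TNJ TNJ TEN JE E TEN JE E, which concatenate to the answer.

TENTNJJEETNJTNJTENTNJJETENJEEETNJTNJTENJEETENJEE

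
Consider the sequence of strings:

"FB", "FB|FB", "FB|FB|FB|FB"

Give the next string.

Every step duplicates the string with '|' between the halves.
So the next term is two copies of FB|FB|FB|FB with '|' between the halves.

FB|FB|FB|FB|FB|FB|FB|FB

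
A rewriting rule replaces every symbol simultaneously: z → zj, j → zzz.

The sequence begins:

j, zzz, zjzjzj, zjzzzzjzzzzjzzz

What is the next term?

Rewriting the 15 symbols of zjzzzzjzzzzjzzz one by one yields zj zzz zj zj zj zj zzz zj zj zj zj zzz zj zj zj; concatenated:

zjzzzzjzjzjzjzzzzjzjzjzjzzzzjzjzj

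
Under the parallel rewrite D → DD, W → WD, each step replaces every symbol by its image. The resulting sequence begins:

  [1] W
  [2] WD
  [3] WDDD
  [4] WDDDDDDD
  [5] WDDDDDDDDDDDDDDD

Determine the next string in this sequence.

φ(WDDDDDDDDDDDDDDD) expands symbol-by-symbol to WD DD DD DD DD DD DD DD DD DD DD DD DD DD DD DD; joining the 16 pieces gives the next term.

WDDDDDDDDDDDDDDDDDDDDDDDDDDDDDDD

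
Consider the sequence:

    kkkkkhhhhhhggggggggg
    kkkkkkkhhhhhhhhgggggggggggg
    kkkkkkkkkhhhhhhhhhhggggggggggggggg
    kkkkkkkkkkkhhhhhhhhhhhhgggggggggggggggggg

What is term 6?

kkkkkkkkkkkkkkkhhhhhhhhhhhhhhhhgggggggggggggggggggggggg

Reading off run lengths: k runs 5, 7, 9, 11; h runs 6, 8, 10, 12; g runs 9, 12, 15, 18 — each is linear in n, where the shown terms are n = 3, 4, 5, 6.
At n = 8 the blocks have lengths 15, 16, 24.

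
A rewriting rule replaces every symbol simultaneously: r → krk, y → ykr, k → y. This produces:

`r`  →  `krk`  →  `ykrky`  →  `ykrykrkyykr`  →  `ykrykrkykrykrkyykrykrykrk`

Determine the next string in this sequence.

Rewriting the 25 symbols of ykrykrkykrykrkyykrykrykrk one by one yields ykr y krk ykr y krk y ykr y krk ykr y krk y ykr ykr y krk ykr y krk ykr y krk y; concatenated:

ykrykrkykrykrkyykrykrkykrykrkyykrykrykrkykrykrkykrykrky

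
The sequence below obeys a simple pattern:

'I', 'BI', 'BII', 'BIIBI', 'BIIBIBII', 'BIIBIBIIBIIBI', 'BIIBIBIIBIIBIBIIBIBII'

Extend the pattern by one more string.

Each term (from the third on) is the previous term followed by the one before it: term 3 = BI·I = BII.
Continuing: BIIBIBIIBIIBIBIIBIBII · BIIBIBIIBIIBI gives term 8.

BIIBIBIIBIIBIBIIBIBIIBIIBIBIIBIIBI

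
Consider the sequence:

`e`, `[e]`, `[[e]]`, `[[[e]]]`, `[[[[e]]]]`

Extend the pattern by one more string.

Each term wraps the previous one in [ on the left and ] on the right.
So the next term is [·[[[[e]]]]·].

[[[[[e]]]]]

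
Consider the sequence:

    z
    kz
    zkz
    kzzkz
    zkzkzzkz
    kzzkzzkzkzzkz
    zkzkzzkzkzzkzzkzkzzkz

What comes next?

From term 3 onward, concatenate the second-to-last term with the last: z·kz = zkz, kz·zkz = kzzkz, …
The next term joins kzzkzzkzkzzkz and zkzkzzkzkzzkzzkzkzzkz.

kzzkzzkzkzzkzzkzkzzkzkzzkzzkzkzzkz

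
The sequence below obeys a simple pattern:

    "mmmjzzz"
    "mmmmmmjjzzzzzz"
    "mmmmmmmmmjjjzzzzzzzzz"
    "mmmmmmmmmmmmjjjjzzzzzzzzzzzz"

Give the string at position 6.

mmmmmmmmmmmmmmmmmmjjjjjjzzzzzzzzzzzzzzzzzz

Term n consists of 3n m's, followed by n j's, followed by 3n z's (n = 1, 2, …).
At n = 6 the blocks have lengths 18, 6, 18.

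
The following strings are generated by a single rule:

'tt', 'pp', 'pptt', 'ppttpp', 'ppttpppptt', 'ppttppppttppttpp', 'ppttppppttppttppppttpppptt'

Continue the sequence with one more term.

ppttppppttppttppppttppppttppttppppttppttpp

This is a Fibonacci-style word recurrence s(k) = s(k−1)·s(k−2): e.g. pp·tt = pptt.
Continuing: ppttppppttppttppppttpppptt · ppttppppttppttpp gives term 8.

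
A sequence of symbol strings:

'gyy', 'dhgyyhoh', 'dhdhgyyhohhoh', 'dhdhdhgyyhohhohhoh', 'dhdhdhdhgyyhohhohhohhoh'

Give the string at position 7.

s(k+1) = dh·s(k)·hoh, so each term gains dh as a prefix and hoh as a suffix.
From dhdhdhdhgyyhohhohhohhoh, 2 further steps: dhdhdhdhgyyhohhohhohhoh → dhdhdhdhdhgyyhohhohhohhohhoh → (answer).

dhdhdhdhdhdhgyyhohhohhohhohhohhoh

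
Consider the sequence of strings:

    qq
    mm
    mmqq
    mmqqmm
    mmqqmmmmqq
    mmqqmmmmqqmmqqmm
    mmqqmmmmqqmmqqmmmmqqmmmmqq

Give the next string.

Each term (from the third on) is the previous term followed by the one before it: term 3 = mm·qq = mmqq.
The next term joins mmqqmmmmqqmmqqmmmmqqmmmmqq and mmqqmmmmqqmmqqmm.

mmqqmmmmqqmmqqmmmmqqmmmmqqmmqqmmmmqqmmqqmm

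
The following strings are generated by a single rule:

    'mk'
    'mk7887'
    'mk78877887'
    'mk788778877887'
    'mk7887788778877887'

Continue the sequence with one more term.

Each term is the previous one with 7887 appended.
One more step from mk7887788778877887 gives the answer.

mk78877887788778877887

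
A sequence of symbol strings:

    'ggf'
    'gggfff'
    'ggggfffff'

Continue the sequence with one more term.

Reading off run lengths: g runs 2, 3, 4; f runs 1, 3, 5 — each is linear in n (n = 1, 2, …).
Setting n = 4 gives 5, 7 characters in each block.

gggggfffffff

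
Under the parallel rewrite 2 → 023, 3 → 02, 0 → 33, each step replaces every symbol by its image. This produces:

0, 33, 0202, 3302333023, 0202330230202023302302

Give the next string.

Rewriting the 22 symbols of 0202330230202023302302 one by one yields 33 023 33 023 02 02 33 023 02 33 023 33 023 33 023 02 02 33 023 02 33 023; concatenated:

3302333023020233023023302333023330230202330230233023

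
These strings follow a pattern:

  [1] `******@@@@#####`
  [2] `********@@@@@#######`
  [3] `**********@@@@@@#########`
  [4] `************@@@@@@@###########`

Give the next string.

Term n consists of 2n+2 *'s, followed by n+2 @'s, followed by 2n+1 #'s, where the shown terms are n = 2, 3, 4, 5.
Setting n = 6 gives 14, 8, 13 characters in each block.

**************@@@@@@@@#############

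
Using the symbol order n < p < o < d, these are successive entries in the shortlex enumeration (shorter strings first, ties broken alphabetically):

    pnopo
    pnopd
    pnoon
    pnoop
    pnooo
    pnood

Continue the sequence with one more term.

Treat pnood as a base-4 numeral over the given alphabet and add one, carrying through any trailing d's.

pnodn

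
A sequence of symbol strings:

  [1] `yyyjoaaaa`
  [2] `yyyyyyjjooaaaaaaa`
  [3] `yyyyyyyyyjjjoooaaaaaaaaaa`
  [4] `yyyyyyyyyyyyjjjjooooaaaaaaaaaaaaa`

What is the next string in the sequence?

yyyyyyyyyyyyyyyjjjjjoooooaaaaaaaaaaaaaaaa

Reading off run lengths: y runs 3, 6, 9, 12; j runs 1, 2, 3, 4; o runs 1, 2, 3, 4; a runs 4, 7, 10, 13 — each is linear in n (n = 1, 2, …).
At n = 5 the blocks have lengths 15, 5, 5, 16.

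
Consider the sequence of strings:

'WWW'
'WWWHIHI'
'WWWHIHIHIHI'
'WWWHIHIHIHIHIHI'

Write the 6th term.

Each term is the previous one with HIHI appended.
From WWWHIHIHIHIHIHI, 2 further steps: WWWHIHIHIHIHIHI → WWWHIHIHIHIHIHIHIHI → (answer).

WWWHIHIHIHIHIHIHIHIHIHI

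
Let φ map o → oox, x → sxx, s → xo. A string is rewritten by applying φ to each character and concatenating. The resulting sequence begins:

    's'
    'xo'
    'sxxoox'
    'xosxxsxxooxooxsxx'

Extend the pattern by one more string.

φ(xosxxsxxooxooxsxx) expands symbol-by-symbol to sxx oox xo sxx sxx xo sxx sxx oox oox sxx oox oox sxx xo sxx sxx; joining the 17 pieces gives the next term.

sxxooxxosxxsxxxosxxsxxooxooxsxxooxooxsxxxosxxsxx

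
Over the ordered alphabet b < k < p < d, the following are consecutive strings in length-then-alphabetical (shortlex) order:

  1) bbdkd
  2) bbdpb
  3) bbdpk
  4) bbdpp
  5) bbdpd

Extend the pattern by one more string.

bbddb

Treat bbdpd as a base-4 numeral over the given alphabet and add one, carrying through any trailing d's.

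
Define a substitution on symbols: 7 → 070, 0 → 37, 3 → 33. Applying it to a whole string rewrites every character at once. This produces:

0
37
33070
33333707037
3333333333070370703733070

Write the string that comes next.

φ(3333333333070370703733070) expands symbol-by-symbol to 33 33 33 33 33 33 33 33 33 33 37 070 37 33 070 37 070 37 33 070 33 33 37 070 37; joining the 25 pieces gives the next term.

3333333333333333333337070373307037070373307033333707037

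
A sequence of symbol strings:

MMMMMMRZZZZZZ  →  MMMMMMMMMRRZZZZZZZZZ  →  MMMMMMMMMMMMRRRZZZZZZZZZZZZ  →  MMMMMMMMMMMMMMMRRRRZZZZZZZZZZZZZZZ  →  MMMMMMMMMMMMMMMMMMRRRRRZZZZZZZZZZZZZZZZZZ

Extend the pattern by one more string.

Reading off run lengths: M runs 6, 9, 12, 15, 18; R runs 1, 2, 3, 4, 5; Z runs 6, 9, 12, 15, 18 — each is linear in n (n = 1, 2, …).
At n = 6 the blocks have lengths 21, 6, 21.

MMMMMMMMMMMMMMMMMMMMMRRRRRRZZZZZZZZZZZZZZZZZZZZZ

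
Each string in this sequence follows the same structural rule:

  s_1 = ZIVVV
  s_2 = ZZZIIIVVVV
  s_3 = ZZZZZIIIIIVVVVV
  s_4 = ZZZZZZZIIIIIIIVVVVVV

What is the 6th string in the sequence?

Reading off run lengths: Z runs 1, 3, 5, 7; I runs 1, 3, 5, 7; V runs 3, 4, 5, 6 — each is linear in n (n = 1, 2, …).
At n = 6 the blocks have lengths 11, 11, 8.

ZZZZZZZZZZZIIIIIIIIIIIVVVVVVVV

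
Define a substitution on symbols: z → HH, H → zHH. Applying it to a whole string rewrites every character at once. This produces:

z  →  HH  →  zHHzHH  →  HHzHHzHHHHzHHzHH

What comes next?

Rewriting the 16 symbols of HHzHHzHHHHzHHzHH one by one yields zHH zHH HH zHH zHH HH zHH zHH zHH zHH HH zHH zHH HH zHH zHH; concatenated:

zHHzHHHHzHHzHHHHzHHzHHzHHzHHHHzHHzHHHHzHHzHH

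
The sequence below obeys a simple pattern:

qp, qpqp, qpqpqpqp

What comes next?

Every step duplicates the string.
So the next term is two copies of qpqpqpqp.

qpqpqpqpqpqpqpqp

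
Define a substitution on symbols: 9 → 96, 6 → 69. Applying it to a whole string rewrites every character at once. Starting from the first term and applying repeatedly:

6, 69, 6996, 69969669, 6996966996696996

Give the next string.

φ(6996966996696996) expands symbol-by-symbol to 69 96 96 69 96 69 69 96 96 69 69 96 69 96 96 69; joining the 16 pieces gives the next term.

69969669966969969669699669969669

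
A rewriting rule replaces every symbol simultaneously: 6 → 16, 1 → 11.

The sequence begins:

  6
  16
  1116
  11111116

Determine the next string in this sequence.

Rewriting each symbol of 11111116: 1→11, 1→11, 1→11, 1→11, 1→11, 1→11, 1→11, 6→16, which concatenates to 11 11 11 11 11 11 11 16.

1111111111111116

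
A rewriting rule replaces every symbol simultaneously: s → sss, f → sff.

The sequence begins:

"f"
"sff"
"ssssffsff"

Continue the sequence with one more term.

sssssssssssssffsffssssffsff

Apply φ to ssssffsff symbol by symbol: s→sss, s→sss, s→sss, s→sss, f→sff, f→sff, s→sss, f→sff, f→sff; joined: sss sss sss sss sff sff sss sff sff.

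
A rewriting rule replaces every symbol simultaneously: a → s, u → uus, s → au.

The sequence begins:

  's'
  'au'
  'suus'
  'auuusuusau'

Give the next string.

Rewriting each symbol of auuusuusau: a→s, u→uus, u→uus, u→uus, s→au, u→uus, u→uus, s→au, a→s, u→uus, which concatenates to s uus uus uus au uus uus au s uus.

suusuusuusauuusuusausuus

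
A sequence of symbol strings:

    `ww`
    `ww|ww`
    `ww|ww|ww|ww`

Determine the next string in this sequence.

s(k+1) = s(k)·|·s(k) — each term doubles the last with '|' between the halves.
One more doubling of ww|ww|ww|ww gives the answer.

ww|ww|ww|ww|ww|ww|ww|ww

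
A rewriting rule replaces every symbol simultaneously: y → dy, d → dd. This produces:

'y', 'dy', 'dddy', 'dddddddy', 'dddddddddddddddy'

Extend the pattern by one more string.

Rewriting the 16 symbols of dddddddddddddddy one by one yields dd dd dd dd dd dd dd dd dd dd dd dd dd dd dd dy; concatenated:

dddddddddddddddddddddddddddddddy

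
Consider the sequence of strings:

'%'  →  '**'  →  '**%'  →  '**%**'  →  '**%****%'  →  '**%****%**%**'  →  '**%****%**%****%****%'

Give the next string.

From term 3 onward, concatenate the last term with the second-to-last: **·% = **%, **%·** = **%**, …
Continuing: **%****%**%****%****% · **%****%**%** gives term 8.

**%****%**%****%****%**%****%**%**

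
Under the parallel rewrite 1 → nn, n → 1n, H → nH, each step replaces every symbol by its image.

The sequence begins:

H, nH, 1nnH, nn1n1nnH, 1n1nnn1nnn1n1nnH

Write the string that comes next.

Rewriting the 16 symbols of 1n1nnn1nnn1n1nnH one by one yields nn 1n nn 1n 1n 1n nn 1n 1n 1n nn 1n nn 1n 1n nH; concatenated:

nn1nnn1n1n1nnn1n1n1nnn1nnn1n1nnH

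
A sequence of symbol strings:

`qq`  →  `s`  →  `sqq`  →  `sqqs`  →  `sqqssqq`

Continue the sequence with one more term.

Each term (from the third on) is the previous term followed by the one before it: term 3 = s·qq = sqq.
The next term joins sqqssqq and sqqs.

sqqssqqsqqs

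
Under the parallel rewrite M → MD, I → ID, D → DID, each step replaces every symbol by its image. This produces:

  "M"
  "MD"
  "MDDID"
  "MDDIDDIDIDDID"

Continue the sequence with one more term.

φ(MDDIDDIDIDDID) expands symbol-by-symbol to MD DID DID ID DID DID ID DID ID DID DID ID DID; joining the 13 pieces gives the next term.

MDDIDDIDIDDIDDIDIDDIDIDDIDDIDIDDID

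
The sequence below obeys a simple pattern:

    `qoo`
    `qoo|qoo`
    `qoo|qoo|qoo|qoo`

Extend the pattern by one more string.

s(k+1) = s(k)·|·s(k) — each term doubles the last with '|' between the halves.
So the next term is two copies of qoo|qoo|qoo|qoo with '|' between the halves.

qoo|qoo|qoo|qoo|qoo|qoo|qoo|qoo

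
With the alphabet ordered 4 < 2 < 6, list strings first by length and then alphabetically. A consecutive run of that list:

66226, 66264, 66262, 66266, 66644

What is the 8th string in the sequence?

66624

Stepping forward 3 times from 66644: 66644 → 66642 → 66646, then the target.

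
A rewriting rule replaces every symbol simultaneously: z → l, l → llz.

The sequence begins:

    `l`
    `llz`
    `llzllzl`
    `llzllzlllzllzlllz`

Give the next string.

llzllzlllzllzlllzllzllzlllzllzlllzllzllzl

φ(llzllzlllzllzlllz) expands symbol-by-symbol to llz llz l llz llz l llz llz llz l llz llz l llz llz llz l; joining the 17 pieces gives the next term.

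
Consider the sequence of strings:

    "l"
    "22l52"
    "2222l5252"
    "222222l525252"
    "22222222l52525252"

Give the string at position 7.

Every step adds 22 to the front and 52 to the end of the previous string.
From 22222222l52525252, 2 further steps: 22222222l52525252 → 2222222222l5252525252 → (answer).

222222222222l525252525252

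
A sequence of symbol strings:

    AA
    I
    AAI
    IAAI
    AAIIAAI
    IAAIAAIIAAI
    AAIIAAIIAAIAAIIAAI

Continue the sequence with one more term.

Each term (from the third on) is the two preceding terms concatenated in order: term 3 = AA·I = AAI.
The next term joins IAAIAAIIAAI and AAIIAAIIAAIAAIIAAI.

IAAIAAIIAAIAAIIAAIIAAIAAIIAAI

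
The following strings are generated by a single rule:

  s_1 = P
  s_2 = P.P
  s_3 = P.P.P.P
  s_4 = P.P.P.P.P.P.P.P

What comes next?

P.P.P.P.P.P.P.P.P.P.P.P.P.P.P.P

Every step duplicates the string with '.' between the halves.
One more doubling of P.P.P.P.P.P.P.P gives the answer.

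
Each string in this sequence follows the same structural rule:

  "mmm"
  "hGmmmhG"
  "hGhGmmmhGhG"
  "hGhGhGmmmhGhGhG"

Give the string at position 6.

Every step adds hG to the front and hG to the end of the previous string.
From hGhGhGmmmhGhGhG, 2 further steps: hGhGhGmmmhGhGhG → hGhGhGhGmmmhGhGhGhG → (answer).

hGhGhGhGhGmmmhGhGhGhGhG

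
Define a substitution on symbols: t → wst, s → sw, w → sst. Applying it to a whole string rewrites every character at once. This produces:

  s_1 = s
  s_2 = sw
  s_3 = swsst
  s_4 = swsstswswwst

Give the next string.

swsstswswwstswsstswsstsstswwst

Rewriting each symbol of swsstswswwst: s→sw, w→sst, s→sw, s→sw, t→wst, s→sw, w→sst, s→sw, w→sst, w→sst, s→sw, t→wst, which concatenates to sw sst sw sw wst sw sst sw sst sst sw wst.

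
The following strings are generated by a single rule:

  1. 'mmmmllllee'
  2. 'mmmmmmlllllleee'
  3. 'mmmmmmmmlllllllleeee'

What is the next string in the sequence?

Each string has the form m^{2n} l^{2n} e^{n}, where the shown terms are n = 2, 3, 4.
Setting n = 5 gives 10, 10, 5 characters in each block.

mmmmmmmmmmlllllllllleeeee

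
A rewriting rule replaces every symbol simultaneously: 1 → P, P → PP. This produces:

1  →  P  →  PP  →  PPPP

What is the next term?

PPPPPPPP

Expanding PPPP: P→PP, P→PP, P→PP, P→PP. Concatenated: PP PP PP PP.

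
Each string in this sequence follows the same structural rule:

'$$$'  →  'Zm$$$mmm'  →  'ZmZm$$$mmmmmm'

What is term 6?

ZmZmZmZmZm$$$mmmmmmmmmmmmmmm

Each term wraps the previous one in Zm on the left and mmm on the right.
From ZmZm$$$mmmmmm, 3 further steps: ZmZm$$$mmmmmm → ZmZmZm$$$mmmmmmmmm → ZmZmZmZm$$$mmmmmmmmmmmm → (answer).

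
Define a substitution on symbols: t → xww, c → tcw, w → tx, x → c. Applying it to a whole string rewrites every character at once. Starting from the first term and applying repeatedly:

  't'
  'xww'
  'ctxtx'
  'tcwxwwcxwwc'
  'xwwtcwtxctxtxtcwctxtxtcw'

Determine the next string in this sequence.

Applying the rule to each of the 24 symbols of xwwtcwtxctxtxtcwctxtxtcw gives the pieces c tx tx xww tcw tx xww c tcw xww c xww c xww tcw tx tcw xww c xww c xww tcw tx, which concatenate to the answer.

ctxtxxwwtcwtxxwwctcwxwwcxwwcxwwtcwtxtcwxwwcxwwcxwwtcwtx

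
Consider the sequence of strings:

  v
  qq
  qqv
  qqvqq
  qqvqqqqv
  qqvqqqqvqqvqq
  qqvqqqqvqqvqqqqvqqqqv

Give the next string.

This is a Fibonacci-style word recurrence s(k) = s(k−1)·s(k−2): e.g. qq·v = qqv.
The next term joins qqvqqqqvqqvqqqqvqqqqv and qqvqqqqvqqvqq.

qqvqqqqvqqvqqqqvqqqqvqqvqqqqvqqvqq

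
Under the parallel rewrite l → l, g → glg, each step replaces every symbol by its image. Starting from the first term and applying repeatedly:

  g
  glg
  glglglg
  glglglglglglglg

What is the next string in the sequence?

φ(glglglglglglglg) expands symbol-by-symbol to glg l glg l glg l glg l glg l glg l glg l glg; joining the 15 pieces gives the next term.

glglglglglglglglglglglglglglglg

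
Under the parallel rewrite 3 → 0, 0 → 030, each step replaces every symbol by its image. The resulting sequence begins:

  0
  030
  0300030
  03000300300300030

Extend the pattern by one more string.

Rewriting the 17 symbols of 03000300300300030 one by one yields 030 0 030 030 030 0 030 030 0 030 030 0 030 030 030 0 030; concatenated:

03000300300300030030003003000300300300030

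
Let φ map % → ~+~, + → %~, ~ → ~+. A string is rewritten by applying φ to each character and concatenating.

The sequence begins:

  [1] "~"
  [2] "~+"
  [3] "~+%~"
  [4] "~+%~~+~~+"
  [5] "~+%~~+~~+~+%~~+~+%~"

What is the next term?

Applying the rule to each of the 19 symbols of ~+%~~+~~+~+%~~+~+%~ gives the pieces ~+ %~ ~+~ ~+ ~+ %~ ~+ ~+ %~ ~+ %~ ~+~ ~+ ~+ %~ ~+ %~ ~+~ ~+, which concatenate to the answer.

~+%~~+~~+~+%~~+~+%~~+%~~+~~+~+%~~+%~~+~~+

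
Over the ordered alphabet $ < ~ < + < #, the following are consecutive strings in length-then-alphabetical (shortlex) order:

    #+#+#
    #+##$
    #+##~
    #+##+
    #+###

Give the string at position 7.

##$$~

Stepping forward 2 times from #+###: #+### → ##$$$, then the target.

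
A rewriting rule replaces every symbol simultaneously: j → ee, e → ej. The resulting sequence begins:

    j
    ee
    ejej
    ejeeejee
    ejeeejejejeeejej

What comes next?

Rewriting the 16 symbols of ejeeejejejeeejej one by one yields ej ee ej ej ej ee ej ee ej ee ej ej ej ee ej ee; concatenated:

ejeeejejejeeejeeejeeejejejeeejee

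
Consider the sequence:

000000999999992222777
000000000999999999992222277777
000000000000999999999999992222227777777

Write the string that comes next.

Term n consists of 3n 0's, followed by 3n+2 9's, followed by n+2 2's, followed by 2n-1 7's, where the shown terms are n = 2, 3, 4.
For the next term, n = 5, so the run lengths are 15, 17, 7, 9.

000000000000000999999999999999992222222777777777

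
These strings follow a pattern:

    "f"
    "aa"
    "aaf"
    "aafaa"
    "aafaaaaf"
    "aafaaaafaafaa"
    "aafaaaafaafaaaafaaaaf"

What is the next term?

Each term (from the third on) is the previous term followed by the one before it: term 3 = aa·f = aaf.
The next term joins aafaaaafaafaaaafaaaaf and aafaaaafaafaa.

aafaaaafaafaaaafaaaafaafaaaafaafaa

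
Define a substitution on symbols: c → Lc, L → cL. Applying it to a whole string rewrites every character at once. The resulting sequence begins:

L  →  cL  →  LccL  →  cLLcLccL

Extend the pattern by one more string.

LccLcLLccLLcLccL

Expanding cLLcLccL: c→Lc, L→cL, L→cL, c→Lc, L→cL, c→Lc, c→Lc, L→cL. Concatenated: Lc cL cL Lc cL Lc Lc cL.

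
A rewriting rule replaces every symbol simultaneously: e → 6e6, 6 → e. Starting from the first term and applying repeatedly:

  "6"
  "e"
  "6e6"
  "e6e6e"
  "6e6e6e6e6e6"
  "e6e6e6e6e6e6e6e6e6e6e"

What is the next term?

6e6e6e6e6e6e6e6e6e6e6e6e6e6e6e6e6e6e6e6e6e6

φ(e6e6e6e6e6e6e6e6e6e6e) expands symbol-by-symbol to 6e6 e 6e6 e 6e6 e 6e6 e 6e6 e 6e6 e 6e6 e 6e6 e 6e6 e 6e6 e 6e6; joining the 21 pieces gives the next term.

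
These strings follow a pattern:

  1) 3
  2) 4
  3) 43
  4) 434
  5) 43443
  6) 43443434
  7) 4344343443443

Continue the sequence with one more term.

From term 3 onward, concatenate the last term with the second-to-last: 4·3 = 43, 43·4 = 434, …
Continuing: 4344343443443 · 43443434 gives term 8.

434434344344343443434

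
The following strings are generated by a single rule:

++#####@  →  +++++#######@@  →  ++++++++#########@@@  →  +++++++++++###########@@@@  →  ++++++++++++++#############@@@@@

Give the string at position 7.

Reading off run lengths: + runs 2, 5, 8, 11, 14; # runs 5, 7, 9, 11, 13; @ runs 1, 2, 3, 4, 5 — each is linear in n (n = 1, 2, …).
At n = 7 the blocks have lengths 20, 17, 7.

++++++++++++++++++++#################@@@@@@@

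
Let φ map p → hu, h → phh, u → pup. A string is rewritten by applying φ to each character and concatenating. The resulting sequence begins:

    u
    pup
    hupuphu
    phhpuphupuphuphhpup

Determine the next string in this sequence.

huphhphhhupuphuphhpuphupuphuphhpuphuphhphhhupuphu

Applying the rule to each of the 19 symbols of phhpuphupuphuphhpup gives the pieces hu phh phh hu pup hu phh pup hu pup hu phh pup hu phh phh hu pup hu, which concatenate to the answer.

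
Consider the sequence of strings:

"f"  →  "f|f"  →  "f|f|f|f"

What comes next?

Every step duplicates the string with '|' between the halves.
Doubling f|f|f|f with '|' between the halves:

f|f|f|f|f|f|f|f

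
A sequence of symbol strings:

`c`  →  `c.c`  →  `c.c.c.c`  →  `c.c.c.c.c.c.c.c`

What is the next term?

Each string is two copies of the previous one joined by '.'.
So the next term is two copies of c.c.c.c.c.c.c.c with '.' between the halves.

c.c.c.c.c.c.c.c.c.c.c.c.c.c.c.c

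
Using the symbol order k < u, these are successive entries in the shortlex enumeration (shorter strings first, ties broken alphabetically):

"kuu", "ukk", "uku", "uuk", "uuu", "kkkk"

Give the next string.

Find the rightmost character of kkkk below u, bump it to the next letter, and reset everything to its right to k.

kkku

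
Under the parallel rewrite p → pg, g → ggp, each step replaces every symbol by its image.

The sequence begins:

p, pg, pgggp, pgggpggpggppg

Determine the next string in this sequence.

φ(pgggpggpggppg) expands symbol-by-symbol to pg ggp ggp ggp pg ggp ggp pg ggp ggp pg pg ggp; joining the 13 pieces gives the next term.

pgggpggpggppgggpggppgggpggppgpgggp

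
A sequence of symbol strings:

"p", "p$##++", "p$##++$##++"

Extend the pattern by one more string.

Every step adds $##++ to the end: s(k+1) = s(k)·$##++.
Applying this once more to p$##++$##++:

p$##++$##++$##++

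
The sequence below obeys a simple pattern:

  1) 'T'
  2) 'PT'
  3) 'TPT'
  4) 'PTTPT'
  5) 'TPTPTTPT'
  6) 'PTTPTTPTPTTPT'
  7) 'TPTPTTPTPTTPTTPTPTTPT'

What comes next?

PTTPTTPTPTTPTTPTPTTPTPTTPTTPTPTTPT

This is a Fibonacci-style word recurrence s(k) = s(k−2)·s(k−1): e.g. T·PT = TPT.
Continuing: PTTPTTPTPTTPT · TPTPTTPTPTTPTTPTPTTPT gives term 8.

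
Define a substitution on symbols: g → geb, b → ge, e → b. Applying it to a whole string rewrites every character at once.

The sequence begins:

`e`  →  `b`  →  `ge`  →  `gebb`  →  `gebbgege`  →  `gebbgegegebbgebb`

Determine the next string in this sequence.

Rewriting the 16 symbols of gebbgegegebbgebb one by one yields geb b ge ge geb b geb b geb b ge ge geb b ge ge; concatenated:

gebbgegegebbgebbgebbgegegebbgege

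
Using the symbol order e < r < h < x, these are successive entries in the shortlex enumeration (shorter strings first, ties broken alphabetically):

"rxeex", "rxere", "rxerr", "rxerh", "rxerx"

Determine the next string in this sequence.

rxehe

The successor of rxerx increments the rightmost position that isn't already x and resets every position after it to e.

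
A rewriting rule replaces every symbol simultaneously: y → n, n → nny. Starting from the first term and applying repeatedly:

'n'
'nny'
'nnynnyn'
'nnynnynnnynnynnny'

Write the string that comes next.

φ(nnynnynnnynnynnny) expands symbol-by-symbol to nny nny n nny nny n nny nny nny n nny nny n nny nny nny n; joining the 17 pieces gives the next term.

nnynnynnnynnynnnynnynnynnnynnynnnynnynnyn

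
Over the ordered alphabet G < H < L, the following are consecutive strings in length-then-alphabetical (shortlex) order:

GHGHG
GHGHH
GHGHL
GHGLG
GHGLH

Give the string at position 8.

Continuing the enumeration 3 steps past GHGLH: GHGLH → GHGLL → GHHGG → (answer).

GHHGH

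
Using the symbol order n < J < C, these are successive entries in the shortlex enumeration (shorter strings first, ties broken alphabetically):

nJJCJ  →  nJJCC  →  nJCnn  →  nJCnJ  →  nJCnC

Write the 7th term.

Continuing the enumeration 2 steps past nJCnC: nJCnC → nJCJn → (answer).

nJCJJ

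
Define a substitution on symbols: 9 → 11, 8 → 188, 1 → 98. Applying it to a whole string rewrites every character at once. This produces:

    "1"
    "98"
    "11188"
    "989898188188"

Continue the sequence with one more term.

1118811188111889818818898188188

Apply φ to 989898188188 symbol by symbol: 9→11, 8→188, 9→11, 8→188, 9→11, 8→188, 1→98, 8→188, 8→188, 1→98, 8→188, 8→188; joined: 11 188 11 188 11 188 98 188 188 98 188 188.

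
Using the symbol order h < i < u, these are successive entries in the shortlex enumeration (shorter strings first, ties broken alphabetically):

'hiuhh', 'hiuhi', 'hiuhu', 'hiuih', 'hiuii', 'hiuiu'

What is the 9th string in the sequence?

hiuuu

Stepping forward 3 times from hiuiu: hiuiu → hiuuh → hiuui, then the target.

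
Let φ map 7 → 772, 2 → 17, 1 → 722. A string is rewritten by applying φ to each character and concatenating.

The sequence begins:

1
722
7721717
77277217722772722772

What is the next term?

φ(77277217722772722772) expands symbol-by-symbol to 772 772 17 772 772 17 722 772 772 17 17 772 772 17 772 17 17 772 772 17; joining the 20 pieces gives the next term.

7727721777277217722772772171777277217772171777277217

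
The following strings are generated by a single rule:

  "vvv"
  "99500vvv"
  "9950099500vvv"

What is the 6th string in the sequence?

9950099500995009950099500vvv

The strings grow by a fixed prefix 99500 each time.
From 9950099500vvv, 3 further steps: 9950099500vvv → 995009950099500vvv → 99500995009950099500vvv → (answer).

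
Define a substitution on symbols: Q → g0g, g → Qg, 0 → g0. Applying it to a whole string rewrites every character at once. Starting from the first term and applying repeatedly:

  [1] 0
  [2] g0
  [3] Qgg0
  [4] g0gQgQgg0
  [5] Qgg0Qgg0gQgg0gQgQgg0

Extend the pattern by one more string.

Rewriting the 20 symbols of Qgg0Qgg0gQgg0gQgQgg0 one by one yields g0g Qg Qg g0 g0g Qg Qg g0 Qg g0g Qg Qg g0 Qg g0g Qg g0g Qg Qg g0; concatenated:

g0gQgQgg0g0gQgQgg0Qgg0gQgQgg0Qgg0gQgg0gQgQgg0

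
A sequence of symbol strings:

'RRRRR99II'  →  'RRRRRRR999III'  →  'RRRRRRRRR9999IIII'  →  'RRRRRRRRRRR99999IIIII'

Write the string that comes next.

RRRRRRRRRRRRR999999IIIIII

The n-th term is 2n+1 R's then n 9's then n I's, where the shown terms are n = 2, 3, 4, 5.
For the next term, n = 6, so the run lengths are 13, 6, 6.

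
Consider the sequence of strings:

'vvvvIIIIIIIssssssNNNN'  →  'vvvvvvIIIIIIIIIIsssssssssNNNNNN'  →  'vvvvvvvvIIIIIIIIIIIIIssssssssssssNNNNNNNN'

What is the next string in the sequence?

The n-th term is 2n v's then 3n+1 I's then 3n s's then 2n N's, where the shown terms are n = 2, 3, 4.
At n = 5 the blocks have lengths 10, 16, 15, 10.

vvvvvvvvvvIIIIIIIIIIIIIIIIsssssssssssssssNNNNNNNNNN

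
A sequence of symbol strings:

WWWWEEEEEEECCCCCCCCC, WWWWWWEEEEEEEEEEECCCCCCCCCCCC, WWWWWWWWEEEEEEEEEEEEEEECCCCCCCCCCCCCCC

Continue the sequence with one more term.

WWWWWWWWWWEEEEEEEEEEEEEEEEEEECCCCCCCCCCCCCCCCCC

Reading off run lengths: W runs 4, 6, 8; E runs 7, 11, 15; C runs 9, 12, 15 — each is linear in n, where the shown terms are n = 2, 3, 4.
For the next term, n = 5, so the run lengths are 10, 19, 18.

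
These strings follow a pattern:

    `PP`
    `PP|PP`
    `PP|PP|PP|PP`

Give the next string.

Each string is two copies of the previous one joined by '|'.
So the next term is two copies of PP|PP|PP|PP with '|' between the halves.

PP|PP|PP|PP|PP|PP|PP|PP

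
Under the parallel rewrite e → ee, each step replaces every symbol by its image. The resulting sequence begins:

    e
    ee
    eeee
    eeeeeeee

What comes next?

eeeeeeeeeeeeeeee

Expanding eeeeeeee: e→ee, e→ee, e→ee, e→ee, e→ee, e→ee, e→ee, e→ee. Concatenated: ee ee ee ee ee ee ee ee.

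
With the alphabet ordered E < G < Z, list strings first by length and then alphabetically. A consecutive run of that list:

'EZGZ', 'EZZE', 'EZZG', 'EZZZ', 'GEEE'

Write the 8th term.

GEGE

Stepping forward 3 times from GEEE: GEEE → GEEG → GEEZ, then the target.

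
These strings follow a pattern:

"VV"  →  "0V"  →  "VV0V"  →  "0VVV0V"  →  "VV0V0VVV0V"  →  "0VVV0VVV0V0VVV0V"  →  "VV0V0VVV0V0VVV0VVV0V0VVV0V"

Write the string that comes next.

Each term (from the third on) is the two preceding terms concatenated in order: term 3 = VV·0V = VV0V.
So term 8 is 0VVV0VVV0V0VVV0V·VV0V0VVV0V0VVV0VVV0V0VVV0V.

0VVV0VVV0V0VVV0VVV0V0VVV0V0VVV0VVV0V0VVV0V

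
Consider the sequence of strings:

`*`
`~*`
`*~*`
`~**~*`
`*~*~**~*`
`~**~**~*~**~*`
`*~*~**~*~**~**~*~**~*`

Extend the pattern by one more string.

~**~**~*~**~**~*~**~*~**~**~*~**~*

From term 3 onward, concatenate the second-to-last term with the last: *·~* = *~*, ~*·*~* = ~**~*, …
Continuing: ~**~**~*~**~* · *~*~**~*~**~**~*~**~* gives term 8.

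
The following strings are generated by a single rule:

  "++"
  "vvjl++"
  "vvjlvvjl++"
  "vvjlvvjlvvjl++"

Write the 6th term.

The strings grow by a fixed prefix vvjl each time.
From vvjlvvjlvvjl++, 2 further steps: vvjlvvjlvvjl++ → vvjlvvjlvvjlvvjl++ → (answer).

vvjlvvjlvvjlvvjlvvjl++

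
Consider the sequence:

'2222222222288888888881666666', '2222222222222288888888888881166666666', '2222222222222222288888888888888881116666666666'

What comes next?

2222222222222222222288888888888888888881111666666666666

Each string has the form 2^{3n+2} 8^{3n+1} 1^{n-2} 6^{2n}, where the shown terms are n = 3, 4, 5.
Setting n = 6 gives 20, 19, 4, 12 characters in each block.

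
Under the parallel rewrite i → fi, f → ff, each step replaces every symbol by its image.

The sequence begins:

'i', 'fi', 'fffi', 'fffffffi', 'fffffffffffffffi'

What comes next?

fffffffffffffffffffffffffffffffi

φ(fffffffffffffffi) expands symbol-by-symbol to ff ff ff ff ff ff ff ff ff ff ff ff ff ff ff fi; joining the 16 pieces gives the next term.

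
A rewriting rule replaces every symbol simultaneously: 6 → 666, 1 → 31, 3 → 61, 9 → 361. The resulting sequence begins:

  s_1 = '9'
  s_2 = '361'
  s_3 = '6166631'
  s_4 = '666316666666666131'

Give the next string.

Replace each of the 18 characters of 666316666666666131 in place — 666 666 666 61 31 666 666 666 666 666 666 666 666 666 666 31 61 31 — and concatenate.

6666666666131666666666666666666666666666666316131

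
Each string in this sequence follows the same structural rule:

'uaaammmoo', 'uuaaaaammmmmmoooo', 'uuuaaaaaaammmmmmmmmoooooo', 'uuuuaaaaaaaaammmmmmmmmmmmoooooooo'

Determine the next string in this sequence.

uuuuuaaaaaaaaaaammmmmmmmmmmmmmmoooooooooo

The n-th term is n u's then 2n+1 a's then 3n m's then 2n o's (n = 1, 2, …).
For the next term, n = 5, so the run lengths are 5, 11, 15, 10.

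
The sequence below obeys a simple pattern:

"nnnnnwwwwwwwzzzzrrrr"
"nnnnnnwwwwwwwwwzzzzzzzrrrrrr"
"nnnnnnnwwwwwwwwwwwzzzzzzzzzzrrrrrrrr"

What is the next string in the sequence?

nnnnnnnnwwwwwwwwwwwwwzzzzzzzzzzzzzrrrrrrrrrr

The n-th term is n+3 n's then 2n+3 w's then 3n-2 z's then 2n r's, where the shown terms are n = 2, 3, 4.
Setting n = 5 gives 8, 13, 13, 10 characters in each block.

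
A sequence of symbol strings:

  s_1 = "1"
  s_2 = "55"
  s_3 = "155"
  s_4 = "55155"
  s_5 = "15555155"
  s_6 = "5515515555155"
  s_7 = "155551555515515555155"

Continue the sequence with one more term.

From term 3 onward, concatenate the second-to-last term with the last: 1·55 = 155, 55·155 = 55155, …
The next term joins 5515515555155 and 155551555515515555155.

5515515555155155551555515515555155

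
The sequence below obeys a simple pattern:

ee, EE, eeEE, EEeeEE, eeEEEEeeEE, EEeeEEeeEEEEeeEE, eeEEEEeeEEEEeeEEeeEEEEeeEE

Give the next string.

EEeeEEeeEEEEeeEEeeEEEEeeEEEEeeEEeeEEEEeeEE

Each term (from the third on) is the two preceding terms concatenated in order: term 3 = ee·EE = eeEE.
The next term joins EEeeEEeeEEEEeeEE and eeEEEEeeEEEEeeEEeeEEEEeeEE.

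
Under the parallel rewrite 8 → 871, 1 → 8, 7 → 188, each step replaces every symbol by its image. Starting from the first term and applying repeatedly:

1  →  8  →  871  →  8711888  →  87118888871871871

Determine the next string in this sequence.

87118888871871871871871188887118888711888

Applying the rule to each of the 17 symbols of 87118888871871871 gives the pieces 871 188 8 8 871 871 871 871 871 188 8 871 188 8 871 188 8, which concatenate to the answer.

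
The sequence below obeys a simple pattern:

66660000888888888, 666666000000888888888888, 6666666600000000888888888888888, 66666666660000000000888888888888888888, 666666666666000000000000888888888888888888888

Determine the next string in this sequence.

Reading off run lengths: 6 runs 4, 6, 8, 10, 12; 0 runs 4, 6, 8, 10, 12; 8 runs 9, 12, 15, 18, 21 — each is linear in n, where the shown terms are n = 2, 3, 4, 5, 6.
Setting n = 7 gives 14, 14, 24 characters in each block.

6666666666666600000000000000888888888888888888888888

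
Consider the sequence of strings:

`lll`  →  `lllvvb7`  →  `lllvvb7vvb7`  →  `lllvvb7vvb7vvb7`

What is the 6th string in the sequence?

Every step adds vvb7 to the end: s(k+1) = s(k)·vvb7.
From lllvvb7vvb7vvb7, 2 further steps: lllvvb7vvb7vvb7 → lllvvb7vvb7vvb7vvb7 → (answer).

lllvvb7vvb7vvb7vvb7vvb7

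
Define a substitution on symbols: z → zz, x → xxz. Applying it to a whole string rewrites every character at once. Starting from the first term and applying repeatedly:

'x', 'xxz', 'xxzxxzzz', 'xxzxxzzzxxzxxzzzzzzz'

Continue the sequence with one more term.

xxzxxzzzxxzxxzzzzzzzxxzxxzzzxxzxxzzzzzzzzzzzzzzz

Applying the rule to each of the 20 symbols of xxzxxzzzxxzxxzzzzzzz gives the pieces xxz xxz zz xxz xxz zz zz zz xxz xxz zz xxz xxz zz zz zz zz zz zz zz, which concatenate to the answer.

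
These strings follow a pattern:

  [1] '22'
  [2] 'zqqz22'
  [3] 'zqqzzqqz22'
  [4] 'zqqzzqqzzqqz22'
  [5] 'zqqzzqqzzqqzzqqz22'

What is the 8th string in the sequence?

zqqzzqqzzqqzzqqzzqqzzqqzzqqz22

The strings grow by a fixed prefix zqqz each time.
From zqqzzqqzzqqzzqqz22, 3 further steps: zqqzzqqzzqqzzqqz22 → zqqzzqqzzqqzzqqzzqqz22 → zqqzzqqzzqqzzqqzzqqzzqqz22 → (answer).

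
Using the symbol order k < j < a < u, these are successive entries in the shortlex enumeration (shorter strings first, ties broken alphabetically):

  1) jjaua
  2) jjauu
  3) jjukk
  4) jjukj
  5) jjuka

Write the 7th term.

jjujk

Advancing 2 positions from jjuka through jjuka → jjuku reaches term 7.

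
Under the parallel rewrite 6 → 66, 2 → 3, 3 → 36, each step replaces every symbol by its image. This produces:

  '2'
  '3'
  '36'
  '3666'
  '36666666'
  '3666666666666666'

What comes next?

Applying the rule to each of the 16 symbols of 3666666666666666 gives the pieces 36 66 66 66 66 66 66 66 66 66 66 66 66 66 66 66, which concatenate to the answer.

36666666666666666666666666666666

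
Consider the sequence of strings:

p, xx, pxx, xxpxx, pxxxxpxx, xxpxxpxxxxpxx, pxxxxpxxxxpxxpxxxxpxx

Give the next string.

xxpxxpxxxxpxxpxxxxpxxxxpxxpxxxxpxx

From term 3 onward, concatenate the second-to-last term with the last: p·xx = pxx, xx·pxx = xxpxx, …
The next term joins xxpxxpxxxxpxx and pxxxxpxxxxpxxpxxxxpxx.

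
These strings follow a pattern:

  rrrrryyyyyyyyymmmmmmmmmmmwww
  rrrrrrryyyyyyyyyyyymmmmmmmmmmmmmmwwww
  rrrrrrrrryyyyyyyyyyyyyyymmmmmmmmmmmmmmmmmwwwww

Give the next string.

rrrrrrrrrrryyyyyyyyyyyyyyyyyymmmmmmmmmmmmmmmmmmmmwwwwww

The n-th term is 2n-1 r's then 3n y's then 3n+2 m's then n w's, where the shown terms are n = 3, 4, 5.
Setting n = 6 gives 11, 18, 20, 6 characters in each block.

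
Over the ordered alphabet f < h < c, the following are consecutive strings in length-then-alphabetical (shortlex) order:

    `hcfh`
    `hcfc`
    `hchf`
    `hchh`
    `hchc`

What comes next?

hccf

Find the rightmost character of hchc below c, bump it to the next letter, and reset everything to its right to f.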